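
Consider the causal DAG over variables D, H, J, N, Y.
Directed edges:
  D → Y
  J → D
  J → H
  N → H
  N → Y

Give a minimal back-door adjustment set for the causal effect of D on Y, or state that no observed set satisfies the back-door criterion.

D→Y: minimal back-door set ∅.

desc(D)\{D}={Y}; candidates ⊆ {H,J,N}.
∅: D⊥Y given ∅ in G with D→· removed — back-door holds.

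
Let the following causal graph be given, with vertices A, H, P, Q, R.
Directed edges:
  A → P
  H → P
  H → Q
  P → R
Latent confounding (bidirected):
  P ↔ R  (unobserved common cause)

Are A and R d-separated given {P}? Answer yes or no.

No — A and R are d-connected given {P}.

Bayes-Ball from A | {P} reaches {H,Q,R}.
R ∈ reach(A|{P}) ⇒ A ⊥̸ R | {P}.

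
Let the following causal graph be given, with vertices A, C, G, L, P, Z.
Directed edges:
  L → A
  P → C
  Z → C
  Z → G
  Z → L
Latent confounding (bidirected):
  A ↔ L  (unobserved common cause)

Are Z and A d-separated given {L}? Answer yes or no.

No — Z and A are d-connected given {L}.

Bayes-Ball from Z | {L} reaches {A,C,G}.
A ∈ reach(Z|{L}) ⇒ Z ⊥̸ A | {L}.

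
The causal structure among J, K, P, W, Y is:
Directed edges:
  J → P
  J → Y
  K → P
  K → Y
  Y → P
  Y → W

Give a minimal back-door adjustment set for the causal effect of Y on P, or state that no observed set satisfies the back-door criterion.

Y→P: minimal back-door set {J, K}.

desc(Y)\{Y}={P,W}; candidates ⊆ {J,K}.
size 0: {}; under {} Y still reaches {J,K,P} ∋ P.
size 1: {J}, {K}; under {J} Y still reaches {K,P} ∋ P.
{J,K}: Y⊥P given {J,K} in G with Y→· removed — back-door holds.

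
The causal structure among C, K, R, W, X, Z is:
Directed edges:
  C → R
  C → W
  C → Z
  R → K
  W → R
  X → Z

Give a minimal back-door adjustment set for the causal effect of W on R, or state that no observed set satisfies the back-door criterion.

desc(W)\{W}={K,R}; candidates ⊆ {C,X,Z}.
size 0: {}; under {} W still reaches {C,K,R,Z} ∋ R.
{C}: W⊥R given {C} in G with W→· removed — back-door holds.

W→R: minimal back-door set {C}.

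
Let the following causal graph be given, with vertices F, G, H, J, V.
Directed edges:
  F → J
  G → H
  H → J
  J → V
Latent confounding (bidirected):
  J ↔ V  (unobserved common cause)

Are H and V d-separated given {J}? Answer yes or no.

Bayes-Ball from H | {J} reaches {F,G,V}.
V ∈ reach(H|{J}) ⇒ H ⊥̸ V | {J}.

No — H and V are d-connected given {J}.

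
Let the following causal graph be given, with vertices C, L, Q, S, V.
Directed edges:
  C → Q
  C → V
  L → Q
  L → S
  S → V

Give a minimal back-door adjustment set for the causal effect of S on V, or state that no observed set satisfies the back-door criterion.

S→V: minimal back-door set ∅.

desc(S)\{S}={V}; candidates ⊆ {C,L,Q}.
∅: S⊥V given ∅ in G with S→· removed — back-door holds.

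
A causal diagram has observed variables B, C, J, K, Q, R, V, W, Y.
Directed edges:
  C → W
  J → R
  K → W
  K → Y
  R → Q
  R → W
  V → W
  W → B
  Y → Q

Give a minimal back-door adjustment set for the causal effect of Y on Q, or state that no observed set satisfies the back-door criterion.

desc(Y)\{Y}={Q}; candidates ⊆ {B,C,J,K,R,V,W}.
∅: Y⊥Q given ∅ in G with Y→· removed — back-door holds.

Y→Q: minimal back-door set ∅.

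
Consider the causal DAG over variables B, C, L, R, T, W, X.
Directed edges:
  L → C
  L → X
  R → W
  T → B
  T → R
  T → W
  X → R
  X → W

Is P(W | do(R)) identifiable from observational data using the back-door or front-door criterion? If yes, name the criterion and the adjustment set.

P(W|do(R)): backdoor, adjust for {T, X}.

desc(R)\{R}={W}; candidates ⊆ {B,C,L,T,X}.
size 0: {}; under {} R still reaches {B,C,L,T,W,X} ∋ W.
size 1: {B}, {C}, {L} …(+2); under {B} R still reaches {C,L,T,W,X} ∋ W.
{T,X}: R⊥W given {T,X} in G with R→· removed — back-door holds.
P(W|do(R)) = Σ_{T,X} P(W|R,T,X)·P(T,X).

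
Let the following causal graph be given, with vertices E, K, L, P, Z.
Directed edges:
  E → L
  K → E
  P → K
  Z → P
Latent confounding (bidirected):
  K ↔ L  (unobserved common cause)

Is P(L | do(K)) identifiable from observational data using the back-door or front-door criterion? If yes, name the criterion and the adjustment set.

desc(K)\{K}={E,L}; candidates ⊆ {P,Z}.
K↔L: latent back-door arc(s) into K.
size 0: {}; under {} K still reaches {L,P,Z} ∋ L.
size 1: {P}, {Z}; under {P} K still reaches {L} ∋ L.
size 2: {P,Z}; under {P,Z} K still reaches {L} ∋ L.
K↔L cannot be blocked by any observed set — no back-door set.
{E}: (i) intercepts every directed K→L path; (ii) no back-door K→{E}; (iii) {K} blocks every back-door {E}→L. Front-door holds.
P(L|do(K)) = Σ_{E} P(E|K) Σ_{K'} P(L|E,K')P(K').

P(L|do(K)): frontdoor, adjust for {E}.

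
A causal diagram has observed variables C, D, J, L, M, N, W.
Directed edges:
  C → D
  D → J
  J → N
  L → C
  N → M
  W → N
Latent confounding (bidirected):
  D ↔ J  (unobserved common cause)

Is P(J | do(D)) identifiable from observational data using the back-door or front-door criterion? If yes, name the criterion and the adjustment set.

desc(D)\{D}={J,M,N}; candidates ⊆ {C,L,W}.
D↔J: latent back-door arc(s) into D.
size 0: {}; under {} D still reaches {C,J,L,M,N} ∋ J.
size 1: {C}, {L}, {W}; under {C} D still reaches {J,M,N} ∋ J.
size 2: {C,L}, {C,W}, {L,W}; under {C,L} D still reaches {J,M,N} ∋ J.
D↔J cannot be blocked by any observed set — no back-door set.
No mediator lies on a directed D→…→J path.
Neither criterion identifies P(J|do(D)) in this graph.

P(J|do(D)): not identifiable (no BD/FD set).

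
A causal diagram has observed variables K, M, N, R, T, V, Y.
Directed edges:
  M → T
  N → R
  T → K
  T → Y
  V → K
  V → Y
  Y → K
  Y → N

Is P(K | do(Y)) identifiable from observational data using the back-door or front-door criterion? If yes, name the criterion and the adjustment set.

P(K|do(Y)): backdoor, adjust for {T, V}.

desc(Y)\{Y}={K,N,R}; candidates ⊆ {M,T,V}.
size 0: {}; under {} Y still reaches {K,M,T,V} ∋ K.
size 1: {M}, {T}, {V}; under {M} Y still reaches {K,T,V} ∋ K.
{T,V}: Y⊥K given {T,V} in G with Y→· removed — back-door holds.
P(K|do(Y)) = Σ_{T,V} P(K|Y,T,V)·P(T,V).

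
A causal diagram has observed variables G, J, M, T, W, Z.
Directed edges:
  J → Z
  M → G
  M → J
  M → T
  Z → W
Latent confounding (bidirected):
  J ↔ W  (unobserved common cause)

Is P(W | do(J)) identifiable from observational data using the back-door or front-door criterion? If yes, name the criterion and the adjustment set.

P(W|do(J)): frontdoor, adjust for {Z}.

desc(J)\{J}={W,Z}; candidates ⊆ {G,M,T}.
J↔W: latent back-door arc(s) into J.
size 0: {}; under {} J still reaches {G,M,T,W} ∋ W.
size 1: {G}, {M}, {T}; under {G} J still reaches {M,T,W} ∋ W.
size 2: {G,M}, {G,T}, {M,T}; under {G,M} J still reaches {W} ∋ W.
J↔W cannot be blocked by any observed set — no back-door set.
{Z}: (i) intercepts every directed J→W path; (ii) no back-door J→{Z}; (iii) {J} blocks every back-door {Z}→W. Front-door holds.
P(W|do(J)) = Σ_{Z} P(Z|J) Σ_{J'} P(W|Z,J')P(J').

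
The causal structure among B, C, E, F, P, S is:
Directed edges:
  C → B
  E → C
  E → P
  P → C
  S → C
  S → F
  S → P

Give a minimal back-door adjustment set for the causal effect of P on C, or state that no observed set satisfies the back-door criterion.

desc(P)\{P}={B,C}; candidates ⊆ {E,F,S}.
size 0: {}; under {} P still reaches {B,C,E,F,S} ∋ C.
size 1: {E}, {F}, {S}; under {E} P still reaches {B,C,F,S} ∋ C.
{E,S}: P⊥C given {E,S} in G with P→· removed — back-door holds.

P→C: minimal back-door set {E, S}.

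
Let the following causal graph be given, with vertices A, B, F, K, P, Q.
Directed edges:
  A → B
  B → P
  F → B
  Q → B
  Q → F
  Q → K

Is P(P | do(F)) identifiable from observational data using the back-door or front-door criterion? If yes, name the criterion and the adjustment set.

P(P|do(F)): backdoor, adjust for {Q}.

desc(F)\{F}={B,P}; candidates ⊆ {A,K,Q}.
size 0: {}; under {} F still reaches {B,K,P,Q} ∋ P.
{Q}: F⊥P given {Q} in G with F→· removed — back-door holds.
P(P|do(F)) = Σ_{Q} P(P|F,Q)·P(Q).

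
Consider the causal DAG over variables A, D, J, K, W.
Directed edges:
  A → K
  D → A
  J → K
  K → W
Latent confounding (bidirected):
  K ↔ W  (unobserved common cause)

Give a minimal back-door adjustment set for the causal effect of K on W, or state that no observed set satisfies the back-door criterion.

desc(K)\{K}={W}; candidates ⊆ {A,D,J}.
K↔W: latent back-door arc(s) into K.
size 0: {}; under {} K still reaches {A,D,J,W} ∋ W.
size 1: {A}, {D}, {J}; under {A} K still reaches {J,W} ∋ W.
size 2: {A,D}, {A,J}, {D,J}; under {A,D} K still reaches {J,W} ∋ W.
K↔W cannot be blocked by any observed set — no back-door set.

K→W: no observed back-door set.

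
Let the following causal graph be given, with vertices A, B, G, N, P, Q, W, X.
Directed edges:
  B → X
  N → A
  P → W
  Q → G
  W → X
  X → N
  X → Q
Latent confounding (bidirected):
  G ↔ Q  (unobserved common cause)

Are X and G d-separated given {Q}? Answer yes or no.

Bayes-Ball from X | {Q} reaches {A,B,G,N,P,W}.
G ∈ reach(X|{Q}) ⇒ X ⊥̸ G | {Q}.

No — X and G are d-connected given {Q}.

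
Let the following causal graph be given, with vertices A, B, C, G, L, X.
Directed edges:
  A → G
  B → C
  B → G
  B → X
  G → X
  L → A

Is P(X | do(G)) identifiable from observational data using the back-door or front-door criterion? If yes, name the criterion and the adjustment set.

desc(G)\{G}={X}; candidates ⊆ {A,B,C,L}.
size 0: {}; under {} G still reaches {A,B,C,L,X} ∋ X.
{B}: G⊥X given {B} in G with G→· removed — back-door holds.
P(X|do(G)) = Σ_{B} P(X|G,B)·P(B).

P(X|do(G)): backdoor, adjust for {B}.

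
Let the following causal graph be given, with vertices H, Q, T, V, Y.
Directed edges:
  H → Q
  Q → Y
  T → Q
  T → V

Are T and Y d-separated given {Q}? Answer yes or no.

Bayes-Ball from T | {Q} reaches {H,V}.
Y ∉ reach(T|{Q}) ⇒ T ⊥ Y | {Q}.

Yes — T ⊥ Y | {Q}.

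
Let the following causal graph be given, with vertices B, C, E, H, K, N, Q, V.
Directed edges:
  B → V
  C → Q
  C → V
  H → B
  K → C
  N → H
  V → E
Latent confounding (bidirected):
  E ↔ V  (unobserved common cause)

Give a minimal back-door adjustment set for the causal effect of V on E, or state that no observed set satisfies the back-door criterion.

desc(V)\{V}={E}; candidates ⊆ {B,C,H,K,N,Q}.
V↔E: latent back-door arc(s) into V.
size 0: {}; under {} V still reaches {B,C,E,H,K,N,Q} ∋ E.
size 1: {B}, {C}, {H} …(+3); under {B} V still reaches {C,E,K,Q} ∋ E.
size 2: {B,C}, {B,H}, {B,K} …(+12); under {B,C} V still reaches {E} ∋ E.
V↔E cannot be blocked by any observed set — no back-door set.

V→E: no observed back-door set.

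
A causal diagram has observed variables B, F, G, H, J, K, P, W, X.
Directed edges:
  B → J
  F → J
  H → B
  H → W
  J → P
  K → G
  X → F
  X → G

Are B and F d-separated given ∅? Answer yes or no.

Bayes-Ball from B | ∅ reaches {H,J,P,W}.
F ∉ reach(B|∅) ⇒ B ⊥ F | ∅.

Yes — B ⊥ F | ∅.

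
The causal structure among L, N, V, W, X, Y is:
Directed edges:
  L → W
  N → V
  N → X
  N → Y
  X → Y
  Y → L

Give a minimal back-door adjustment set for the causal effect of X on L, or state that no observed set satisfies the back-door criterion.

X→L: minimal back-door set {N}.

desc(X)\{X}={L,W,Y}; candidates ⊆ {N,V}.
size 0: {}; under {} X still reaches {L,N,V,W,Y} ∋ L.
{N}: X⊥L given {N} in G with X→· removed — back-door holds.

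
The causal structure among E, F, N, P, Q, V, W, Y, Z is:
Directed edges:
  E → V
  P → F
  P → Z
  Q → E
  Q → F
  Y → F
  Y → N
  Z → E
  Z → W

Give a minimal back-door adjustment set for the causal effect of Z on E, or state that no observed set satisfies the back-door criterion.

desc(Z)\{Z}={E,V,W}; candidates ⊆ {F,N,P,Q,Y}.
∅: Z⊥E given ∅ in G with Z→· removed — back-door holds.

Z→E: minimal back-door set ∅.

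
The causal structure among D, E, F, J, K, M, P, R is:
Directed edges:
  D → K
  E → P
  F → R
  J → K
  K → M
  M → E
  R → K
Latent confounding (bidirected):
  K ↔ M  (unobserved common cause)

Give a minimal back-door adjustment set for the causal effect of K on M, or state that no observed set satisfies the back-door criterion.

desc(K)\{K}={E,M,P}; candidates ⊆ {D,F,J,R}.
K↔M: latent back-door arc(s) into K.
size 0: {}; under {} K still reaches {D,E,F,J,M,P,R} ∋ M.
size 1: {D}, {F}, {J} …(+1); under {D} K still reaches {E,F,J,M,P,R} ∋ M.
size 2: {D,F}, {D,J}, {D,R} …(+3); under {D,F} K still reaches {E,J,M,P,R} ∋ M.
K↔M cannot be blocked by any observed set — no back-door set.

K→M: no observed back-door set.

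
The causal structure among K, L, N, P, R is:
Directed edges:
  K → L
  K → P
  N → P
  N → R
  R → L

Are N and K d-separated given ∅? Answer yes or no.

Bayes-Ball from N | ∅ reaches {L,P,R}.
K ∉ reach(N|∅) ⇒ N ⊥ K | ∅.

Yes — N ⊥ K | ∅.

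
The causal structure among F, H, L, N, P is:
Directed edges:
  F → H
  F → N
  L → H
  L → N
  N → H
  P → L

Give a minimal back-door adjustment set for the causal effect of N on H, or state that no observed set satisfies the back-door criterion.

N→H: minimal back-door set {F, L}.

desc(N)\{N}={H}; candidates ⊆ {F,L,P}.
size 0: {}; under {} N still reaches {F,H,L,P} ∋ H.
size 1: {F}, {L}, {P}; under {F} N still reaches {H,L,P} ∋ H.
{F,L}: N⊥H given {F,L} in G with N→· removed — back-door holds.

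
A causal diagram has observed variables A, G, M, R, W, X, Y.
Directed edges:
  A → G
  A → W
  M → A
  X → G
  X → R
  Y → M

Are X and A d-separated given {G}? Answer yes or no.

No — X and A are d-connected given {G}.

Bayes-Ball from X | {G} reaches {A,M,R,W,Y}.
A ∈ reach(X|{G}) ⇒ X ⊥̸ A | {G}.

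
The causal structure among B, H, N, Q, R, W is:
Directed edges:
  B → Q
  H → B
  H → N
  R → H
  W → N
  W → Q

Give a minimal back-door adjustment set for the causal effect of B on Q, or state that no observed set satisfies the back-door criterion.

B→Q: minimal back-door set ∅.

desc(B)\{B}={Q}; candidates ⊆ {H,N,R,W}.
∅: B⊥Q given ∅ in G with B→· removed — back-door holds.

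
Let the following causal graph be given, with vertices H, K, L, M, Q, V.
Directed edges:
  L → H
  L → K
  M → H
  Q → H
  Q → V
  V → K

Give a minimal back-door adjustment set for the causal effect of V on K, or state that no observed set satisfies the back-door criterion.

V→K: minimal back-door set ∅.

desc(V)\{V}={K}; candidates ⊆ {H,L,M,Q}.
∅: V⊥K given ∅ in G with V→· removed — back-door holds.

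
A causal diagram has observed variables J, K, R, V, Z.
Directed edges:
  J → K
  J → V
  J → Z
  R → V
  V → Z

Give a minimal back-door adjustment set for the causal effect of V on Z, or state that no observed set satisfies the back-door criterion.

desc(V)\{V}={Z}; candidates ⊆ {J,K,R}.
size 0: {}; under {} V still reaches {J,K,R,Z} ∋ Z.
{J}: V⊥Z given {J} in G with V→· removed — back-door holds.

V→Z: minimal back-door set {J}.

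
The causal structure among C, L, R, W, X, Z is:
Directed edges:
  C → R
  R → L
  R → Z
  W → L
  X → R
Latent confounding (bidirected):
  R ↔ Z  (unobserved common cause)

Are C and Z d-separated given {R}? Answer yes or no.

No — C and Z are d-connected given {R}.

Bayes-Ball from C | {R} reaches {X,Z}.
Z ∈ reach(C|{R}) ⇒ C ⊥̸ Z | {R}.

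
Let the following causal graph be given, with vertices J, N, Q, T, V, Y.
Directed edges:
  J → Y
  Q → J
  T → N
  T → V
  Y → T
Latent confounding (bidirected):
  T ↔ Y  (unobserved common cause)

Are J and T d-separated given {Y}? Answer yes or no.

Bayes-Ball from J | {Y} reaches {N,Q,T,V}.
T ∈ reach(J|{Y}) ⇒ J ⊥̸ T | {Y}.

No — J and T are d-connected given {Y}.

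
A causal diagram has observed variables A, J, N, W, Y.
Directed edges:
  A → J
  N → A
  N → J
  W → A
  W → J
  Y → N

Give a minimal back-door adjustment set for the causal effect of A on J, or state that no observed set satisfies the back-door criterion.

desc(A)\{A}={J}; candidates ⊆ {N,W,Y}.
size 0: {}; under {} A still reaches {J,N,W,Y} ∋ J.
size 1: {N}, {W}, {Y}; under {N} A still reaches {J,W} ∋ J.
{N,W}: A⊥J given {N,W} in G with A→· removed — back-door holds.

A→J: minimal back-door set {N, W}.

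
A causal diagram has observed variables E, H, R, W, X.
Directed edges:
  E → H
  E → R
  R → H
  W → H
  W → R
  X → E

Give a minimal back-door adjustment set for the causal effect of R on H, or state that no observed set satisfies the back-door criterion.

desc(R)\{R}={H}; candidates ⊆ {E,W,X}.
size 0: {}; under {} R still reaches {E,H,W,X} ∋ H.
size 1: {E}, {W}, {X}; under {E} R still reaches {H,W} ∋ H.
{E,W}: R⊥H given {E,W} in G with R→· removed — back-door holds.

R→H: minimal back-door set {E, W}.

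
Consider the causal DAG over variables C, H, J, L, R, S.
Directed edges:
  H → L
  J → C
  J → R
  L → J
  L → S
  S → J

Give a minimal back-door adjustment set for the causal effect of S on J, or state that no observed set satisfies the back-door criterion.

S→J: minimal back-door set {L}.

desc(S)\{S}={C,J,R}; candidates ⊆ {H,L}.
size 0: {}; under {} S still reaches {C,H,J,L,R} ∋ J.
{L}: S⊥J given {L} in G with S→· removed — back-door holds.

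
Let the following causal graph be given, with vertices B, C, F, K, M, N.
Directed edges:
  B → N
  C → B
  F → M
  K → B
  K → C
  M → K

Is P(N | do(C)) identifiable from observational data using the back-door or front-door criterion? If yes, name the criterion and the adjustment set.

P(N|do(C)): backdoor, adjust for {K}.

desc(C)\{C}={B,N}; candidates ⊆ {F,K,M}.
size 0: {}; under {} C still reaches {B,F,K,M,N} ∋ N.
{K}: C⊥N given {K} in G with C→· removed — back-door holds.
P(N|do(C)) = Σ_{K} P(N|C,K)·P(K).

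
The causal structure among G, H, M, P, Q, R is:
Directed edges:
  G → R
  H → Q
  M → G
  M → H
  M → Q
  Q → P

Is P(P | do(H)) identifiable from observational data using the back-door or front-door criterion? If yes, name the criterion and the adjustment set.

desc(H)\{H}={P,Q}; candidates ⊆ {G,M,R}.
size 0: {}; under {} H still reaches {G,M,P,Q,R} ∋ P.
{M}: H⊥P given {M} in G with H→· removed — back-door holds.
P(P|do(H)) = Σ_{M} P(P|H,M)·P(M).

P(P|do(H)): backdoor, adjust for {M}.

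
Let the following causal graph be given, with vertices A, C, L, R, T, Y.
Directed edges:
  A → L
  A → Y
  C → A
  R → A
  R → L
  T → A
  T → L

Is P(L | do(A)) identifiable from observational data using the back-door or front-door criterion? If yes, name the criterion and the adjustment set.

desc(A)\{A}={L,Y}; candidates ⊆ {C,R,T}.
size 0: {}; under {} A still reaches {C,L,R,T} ∋ L.
size 1: {C}, {R}, {T}; under {C} A still reaches {L,R,T} ∋ L.
{R,T}: A⊥L given {R,T} in G with A→· removed — back-door holds.
P(L|do(A)) = Σ_{R,T} P(L|A,R,T)·P(R,T).

P(L|do(A)): backdoor, adjust for {R, T}.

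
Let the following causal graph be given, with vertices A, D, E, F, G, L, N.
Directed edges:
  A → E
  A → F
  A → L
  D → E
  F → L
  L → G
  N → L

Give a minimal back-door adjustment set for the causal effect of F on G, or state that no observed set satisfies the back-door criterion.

desc(F)\{F}={G,L}; candidates ⊆ {A,D,E,N}.
size 0: {}; under {} F still reaches {A,E,G,L} ∋ G.
{A}: F⊥G given {A} in G with F→· removed — back-door holds.

F→G: minimal back-door set {A}.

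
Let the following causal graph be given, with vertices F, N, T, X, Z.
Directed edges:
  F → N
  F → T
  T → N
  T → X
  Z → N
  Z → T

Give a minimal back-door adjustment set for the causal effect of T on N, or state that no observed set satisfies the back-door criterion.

desc(T)\{T}={N,X}; candidates ⊆ {F,Z}.
size 0: {}; under {} T still reaches {F,N,Z} ∋ N.
size 1: {F}, {Z}; under {F} T still reaches {N,Z} ∋ N.
{F,Z}: T⊥N given {F,Z} in G with T→· removed — back-door holds.

T→N: minimal back-door set {F, Z}.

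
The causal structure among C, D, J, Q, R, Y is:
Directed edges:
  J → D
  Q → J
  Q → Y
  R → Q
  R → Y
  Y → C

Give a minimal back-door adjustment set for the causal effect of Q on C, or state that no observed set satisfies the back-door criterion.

desc(Q)\{Q}={C,D,J,Y}; candidates ⊆ {R}.
size 0: {}; under {} Q still reaches {C,R,Y} ∋ C.
{R}: Q⊥C given {R} in G with Q→· removed — back-door holds.

Q→C: minimal back-door set {R}.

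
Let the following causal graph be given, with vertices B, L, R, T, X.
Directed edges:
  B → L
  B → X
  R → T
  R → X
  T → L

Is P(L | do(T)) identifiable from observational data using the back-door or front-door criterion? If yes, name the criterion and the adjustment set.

desc(T)\{T}={L}; candidates ⊆ {B,R,X}.
∅: T⊥L given ∅ in G with T→· removed — back-door holds.
P(L|do(T)) = P(L|T) — no adjustment needed.

P(L|do(T)): backdoor, adjust for ∅.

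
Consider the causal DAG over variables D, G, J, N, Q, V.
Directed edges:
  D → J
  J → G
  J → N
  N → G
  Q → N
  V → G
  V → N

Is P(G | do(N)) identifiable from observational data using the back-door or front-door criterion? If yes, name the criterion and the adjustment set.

P(G|do(N)): backdoor, adjust for {J, V}.

desc(N)\{N}={G}; candidates ⊆ {D,J,Q,V}.
size 0: {}; under {} N still reaches {D,G,J,Q,V} ∋ G.
size 1: {D}, {J}, {Q} …(+1); under {D} N still reaches {G,J,Q,V} ∋ G.
{J,V}: N⊥G given {J,V} in G with N→· removed — back-door holds.
P(G|do(N)) = Σ_{J,V} P(G|N,J,V)·P(J,V).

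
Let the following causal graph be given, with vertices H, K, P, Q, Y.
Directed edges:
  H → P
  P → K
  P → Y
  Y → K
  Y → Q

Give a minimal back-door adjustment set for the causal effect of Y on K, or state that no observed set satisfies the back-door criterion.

Y→K: minimal back-door set {P}.

desc(Y)\{Y}={K,Q}; candidates ⊆ {H,P}.
size 0: {}; under {} Y still reaches {H,K,P} ∋ K.
{P}: Y⊥K given {P} in G with Y→· removed — back-door holds.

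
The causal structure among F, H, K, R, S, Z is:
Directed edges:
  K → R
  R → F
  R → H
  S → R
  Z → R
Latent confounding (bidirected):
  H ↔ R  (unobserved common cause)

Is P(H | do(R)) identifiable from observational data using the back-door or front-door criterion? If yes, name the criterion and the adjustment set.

P(H|do(R)): not identifiable (no BD/FD set).

desc(R)\{R}={F,H}; candidates ⊆ {K,S,Z}.
R↔H: latent back-door arc(s) into R.
size 0: {}; under {} R still reaches {H,K,S,Z} ∋ H.
size 1: {K}, {S}, {Z}; under {K} R still reaches {H,S,Z} ∋ H.
size 2: {K,S}, {K,Z}, {S,Z}; under {K,S} R still reaches {H,Z} ∋ H.
R↔H cannot be blocked by any observed set — no back-door set.
No mediator lies on a directed R→…→H path.
Neither criterion identifies P(H|do(R)) in this graph.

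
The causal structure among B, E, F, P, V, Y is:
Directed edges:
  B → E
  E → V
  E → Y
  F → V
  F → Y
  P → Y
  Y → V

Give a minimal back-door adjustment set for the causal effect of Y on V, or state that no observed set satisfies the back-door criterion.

desc(Y)\{Y}={V}; candidates ⊆ {B,E,F,P}.
size 0: {}; under {} Y still reaches {B,E,F,P,V} ∋ V.
size 1: {B}, {E}, {F} …(+1); under {B} Y still reaches {E,F,P,V} ∋ V.
{E,F}: Y⊥V given {E,F} in G with Y→· removed — back-door holds.

Y→V: minimal back-door set {E, F}.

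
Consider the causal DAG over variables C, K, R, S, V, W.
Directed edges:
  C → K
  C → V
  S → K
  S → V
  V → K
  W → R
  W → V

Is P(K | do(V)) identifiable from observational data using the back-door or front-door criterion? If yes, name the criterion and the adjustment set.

desc(V)\{V}={K}; candidates ⊆ {C,R,S,W}.
size 0: {}; under {} V still reaches {C,K,R,S,W} ∋ K.
size 1: {C}, {R}, {S} …(+1); under {C} V still reaches {K,R,S,W} ∋ K.
{C,S}: V⊥K given {C,S} in G with V→· removed — back-door holds.
P(K|do(V)) = Σ_{C,S} P(K|V,C,S)·P(C,S).

P(K|do(V)): backdoor, adjust for {C, S}.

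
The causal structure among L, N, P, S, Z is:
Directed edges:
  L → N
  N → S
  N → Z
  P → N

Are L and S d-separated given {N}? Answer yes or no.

Yes — L ⊥ S | {N}.

Bayes-Ball from L | {N} reaches {P}.
S ∉ reach(L|{N}) ⇒ L ⊥ S | {N}.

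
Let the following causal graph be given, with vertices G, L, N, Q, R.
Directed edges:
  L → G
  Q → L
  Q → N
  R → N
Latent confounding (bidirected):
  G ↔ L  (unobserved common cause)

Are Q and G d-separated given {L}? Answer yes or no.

No — Q and G are d-connected given {L}.

Bayes-Ball from Q | {L} reaches {G,N}.
G ∈ reach(Q|{L}) ⇒ Q ⊥̸ G | {L}.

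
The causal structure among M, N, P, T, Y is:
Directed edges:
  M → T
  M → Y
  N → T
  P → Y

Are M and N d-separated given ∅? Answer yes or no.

Yes — M ⊥ N | ∅.

Bayes-Ball from M | ∅ reaches {T,Y}.
N ∉ reach(M|∅) ⇒ M ⊥ N | ∅.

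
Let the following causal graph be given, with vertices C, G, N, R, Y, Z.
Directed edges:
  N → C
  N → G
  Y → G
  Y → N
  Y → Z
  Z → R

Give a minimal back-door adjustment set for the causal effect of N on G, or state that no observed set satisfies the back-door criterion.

N→G: minimal back-door set {Y}.

desc(N)\{N}={C,G}; candidates ⊆ {R,Y,Z}.
size 0: {}; under {} N still reaches {G,R,Y,Z} ∋ G.
{Y}: N⊥G given {Y} in G with N→· removed — back-door holds.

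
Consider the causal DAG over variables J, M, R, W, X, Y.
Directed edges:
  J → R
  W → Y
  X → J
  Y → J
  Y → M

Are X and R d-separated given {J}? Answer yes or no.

Bayes-Ball from X | {J} reaches {M,W,Y}.
R ∉ reach(X|{J}) ⇒ X ⊥ R | {J}.

Yes — X ⊥ R | {J}.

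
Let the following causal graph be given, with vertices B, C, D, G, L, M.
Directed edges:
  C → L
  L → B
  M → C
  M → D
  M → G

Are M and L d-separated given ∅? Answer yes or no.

Bayes-Ball from M | ∅ reaches {B,C,D,G,L}.
L ∈ reach(M|∅) ⇒ M ⊥̸ L | ∅.

No — M and L are d-connected given ∅.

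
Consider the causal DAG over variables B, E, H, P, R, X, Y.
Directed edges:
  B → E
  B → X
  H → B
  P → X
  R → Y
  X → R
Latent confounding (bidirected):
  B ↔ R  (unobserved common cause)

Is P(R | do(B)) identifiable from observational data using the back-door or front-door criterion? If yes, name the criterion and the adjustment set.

P(R|do(B)): frontdoor, adjust for {X}.

desc(B)\{B}={E,R,X,Y}; candidates ⊆ {H,P}.
B↔R: latent back-door arc(s) into B.
size 0: {}; under {} B still reaches {H,R,Y} ∋ R.
size 1: {H}, {P}; under {H} B still reaches {R,Y} ∋ R.
size 2: {H,P}; under {H,P} B still reaches {R,Y} ∋ R.
B↔R cannot be blocked by any observed set — no back-door set.
{X}: (i) intercepts every directed B→R path; (ii) no back-door B→{X}; (iii) {B} blocks every back-door {X}→R. Front-door holds.
P(R|do(B)) = Σ_{X} P(X|B) Σ_{B'} P(R|X,B')P(B').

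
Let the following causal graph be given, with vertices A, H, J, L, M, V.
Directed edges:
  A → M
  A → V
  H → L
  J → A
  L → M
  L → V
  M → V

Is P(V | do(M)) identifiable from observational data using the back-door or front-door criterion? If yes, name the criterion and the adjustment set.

P(V|do(M)): backdoor, adjust for {A, L}.

desc(M)\{M}={V}; candidates ⊆ {A,H,J,L}.
size 0: {}; under {} M still reaches {A,H,J,L,V} ∋ V.
size 1: {A}, {H}, {J} …(+1); under {A} M still reaches {H,L,V} ∋ V.
{A,L}: M⊥V given {A,L} in G with M→· removed — back-door holds.
P(V|do(M)) = Σ_{A,L} P(V|M,A,L)·P(A,L).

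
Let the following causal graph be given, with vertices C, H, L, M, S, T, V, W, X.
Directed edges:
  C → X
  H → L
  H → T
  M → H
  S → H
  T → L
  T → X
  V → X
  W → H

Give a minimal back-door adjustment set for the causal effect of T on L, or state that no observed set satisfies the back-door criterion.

T→L: minimal back-door set {H}.

desc(T)\{T}={L,X}; candidates ⊆ {C,H,M,S,V,W}.
size 0: {}; under {} T still reaches {H,L,M,S,W} ∋ L.
{H}: T⊥L given {H} in G with T→· removed — back-door holds.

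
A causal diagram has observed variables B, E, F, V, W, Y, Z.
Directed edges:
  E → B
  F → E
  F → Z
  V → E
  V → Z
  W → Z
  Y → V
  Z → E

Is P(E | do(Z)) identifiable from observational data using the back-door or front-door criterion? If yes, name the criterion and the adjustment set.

P(E|do(Z)): backdoor, adjust for {F, V}.

desc(Z)\{Z}={B,E}; candidates ⊆ {F,V,W,Y}.
size 0: {}; under {} Z still reaches {B,E,F,V,W,Y} ∋ E.
size 1: {F}, {V}, {W} …(+1); under {F} Z still reaches {B,E,V,W,Y} ∋ E.
{F,V}: Z⊥E given {F,V} in G with Z→· removed — back-door holds.
P(E|do(Z)) = Σ_{F,V} P(E|Z,F,V)·P(F,V).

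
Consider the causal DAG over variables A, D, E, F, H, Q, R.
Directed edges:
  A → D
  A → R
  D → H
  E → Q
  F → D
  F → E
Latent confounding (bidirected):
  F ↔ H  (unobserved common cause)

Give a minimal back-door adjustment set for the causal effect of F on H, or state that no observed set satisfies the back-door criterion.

F→H: no observed back-door set.

desc(F)\{F}={D,E,H,Q}; candidates ⊆ {A,R}.
F↔H: latent back-door arc(s) into F.
size 0: {}; under {} F still reaches {H} ∋ H.
size 1: {A}, {R}; under {A} F still reaches {H} ∋ H.
size 2: {A,R}; under {A,R} F still reaches {H} ∋ H.
F↔H cannot be blocked by any observed set — no back-door set.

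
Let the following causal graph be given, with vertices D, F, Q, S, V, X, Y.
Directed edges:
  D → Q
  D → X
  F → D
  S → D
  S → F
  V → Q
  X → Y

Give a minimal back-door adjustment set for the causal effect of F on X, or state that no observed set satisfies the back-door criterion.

desc(F)\{F}={D,Q,X,Y}; candidates ⊆ {S,V}.
size 0: {}; under {} F still reaches {D,Q,S,X,Y} ∋ X.
{S}: F⊥X given {S} in G with F→· removed — back-door holds.

F→X: minimal back-door set {S}.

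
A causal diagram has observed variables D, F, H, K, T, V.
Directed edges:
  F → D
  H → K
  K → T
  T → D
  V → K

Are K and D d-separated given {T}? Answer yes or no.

Yes — K ⊥ D | {T}.

Bayes-Ball from K | {T} reaches {H,V}.
D ∉ reach(K|{T}) ⇒ K ⊥ D | {T}.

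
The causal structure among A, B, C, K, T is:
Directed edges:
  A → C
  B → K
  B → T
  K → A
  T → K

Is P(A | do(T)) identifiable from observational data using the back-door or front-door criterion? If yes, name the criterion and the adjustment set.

P(A|do(T)): backdoor, adjust for {B}.

desc(T)\{T}={A,C,K}; candidates ⊆ {B}.
size 0: {}; under {} T still reaches {A,B,C,K} ∋ A.
{B}: T⊥A given {B} in G with T→· removed — back-door holds.
P(A|do(T)) = Σ_{B} P(A|T,B)·P(B).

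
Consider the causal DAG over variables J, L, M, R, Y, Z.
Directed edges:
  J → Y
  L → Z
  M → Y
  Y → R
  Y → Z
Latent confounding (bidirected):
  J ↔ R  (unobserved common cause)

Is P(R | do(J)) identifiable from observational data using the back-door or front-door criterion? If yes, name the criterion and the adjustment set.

P(R|do(J)): frontdoor, adjust for {Y}.

desc(J)\{J}={R,Y,Z}; candidates ⊆ {L,M}.
J↔R: latent back-door arc(s) into J.
size 0: {}; under {} J still reaches {R} ∋ R.
size 1: {L}, {M}; under {L} J still reaches {R} ∋ R.
size 2: {L,M}; under {L,M} J still reaches {R} ∋ R.
J↔R cannot be blocked by any observed set — no back-door set.
{Y}: (i) intercepts every directed J→R path; (ii) no back-door J→{Y}; (iii) {J} blocks every back-door {Y}→R. Front-door holds.
P(R|do(J)) = Σ_{Y} P(Y|J) Σ_{J'} P(R|Y,J')P(J').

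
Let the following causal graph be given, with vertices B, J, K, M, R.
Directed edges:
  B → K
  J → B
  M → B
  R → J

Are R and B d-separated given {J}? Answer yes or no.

Bayes-Ball from R | {J} reaches ∅.
B ∉ reach(R|{J}) ⇒ R ⊥ B | {J}.

Yes — R ⊥ B | {J}.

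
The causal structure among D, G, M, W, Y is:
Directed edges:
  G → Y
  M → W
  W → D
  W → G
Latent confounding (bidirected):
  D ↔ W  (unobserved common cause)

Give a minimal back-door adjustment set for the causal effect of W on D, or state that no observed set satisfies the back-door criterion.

desc(W)\{W}={D,G,Y}; candidates ⊆ {M}.
W↔D: latent back-door arc(s) into W.
size 0: {}; under {} W still reaches {D,M} ∋ D.
size 1: {M}; under {M} W still reaches {D} ∋ D.
W↔D cannot be blocked by any observed set — no back-door set.

W→D: no observed back-door set.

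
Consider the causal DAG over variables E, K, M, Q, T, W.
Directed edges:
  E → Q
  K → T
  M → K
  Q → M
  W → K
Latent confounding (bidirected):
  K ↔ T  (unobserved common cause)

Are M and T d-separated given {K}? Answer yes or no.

Bayes-Ball from M | {K} reaches {E,Q,T,W}.
T ∈ reach(M|{K}) ⇒ M ⊥̸ T | {K}.

No — M and T are d-connected given {K}.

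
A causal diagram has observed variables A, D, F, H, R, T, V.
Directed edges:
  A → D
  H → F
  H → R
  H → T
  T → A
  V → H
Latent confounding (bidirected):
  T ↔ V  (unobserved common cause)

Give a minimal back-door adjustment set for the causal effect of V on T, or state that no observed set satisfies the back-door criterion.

V→T: no observed back-door set.

desc(V)\{V}={A,D,F,H,R,T}; candidates ⊆ {—}.
V↔T: latent back-door arc(s) into V.
size 0: {}; under {} V still reaches {A,D,T} ∋ T.
V↔T cannot be blocked by any observed set — no back-door set.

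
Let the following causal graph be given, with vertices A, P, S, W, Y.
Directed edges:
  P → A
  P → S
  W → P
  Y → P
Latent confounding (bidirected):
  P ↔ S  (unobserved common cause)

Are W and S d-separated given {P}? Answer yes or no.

No — W and S are d-connected given {P}.

Bayes-Ball from W | {P} reaches {S,Y}.
S ∈ reach(W|{P}) ⇒ W ⊥̸ S | {P}.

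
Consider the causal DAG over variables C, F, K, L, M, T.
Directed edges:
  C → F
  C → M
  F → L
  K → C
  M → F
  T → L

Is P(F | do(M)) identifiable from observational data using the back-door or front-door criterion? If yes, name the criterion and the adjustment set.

desc(M)\{M}={F,L}; candidates ⊆ {C,K,T}.
size 0: {}; under {} M still reaches {C,F,K,L} ∋ F.
{C}: M⊥F given {C} in G with M→· removed — back-door holds.
P(F|do(M)) = Σ_{C} P(F|M,C)·P(C).

P(F|do(M)): backdoor, adjust for {C}.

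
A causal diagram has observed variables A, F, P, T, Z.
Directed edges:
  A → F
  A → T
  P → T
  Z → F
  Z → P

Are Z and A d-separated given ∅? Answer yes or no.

Bayes-Ball from Z | ∅ reaches {F,P,T}.
A ∉ reach(Z|∅) ⇒ Z ⊥ A | ∅.

Yes — Z ⊥ A | ∅.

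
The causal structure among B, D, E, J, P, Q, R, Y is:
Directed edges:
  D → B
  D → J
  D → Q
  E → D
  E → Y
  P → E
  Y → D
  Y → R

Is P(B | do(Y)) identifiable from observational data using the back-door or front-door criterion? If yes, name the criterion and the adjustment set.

desc(Y)\{Y}={B,D,J,Q,R}; candidates ⊆ {E,P}.
size 0: {}; under {} Y still reaches {B,D,E,J,P,Q} ∋ B.
{E}: Y⊥B given {E} in G with Y→· removed — back-door holds.
P(B|do(Y)) = Σ_{E} P(B|Y,E)·P(E).

P(B|do(Y)): backdoor, adjust for {E}.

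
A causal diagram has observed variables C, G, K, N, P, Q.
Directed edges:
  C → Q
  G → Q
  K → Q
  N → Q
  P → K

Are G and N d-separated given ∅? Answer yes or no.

Bayes-Ball from G | ∅ reaches {Q}.
N ∉ reach(G|∅) ⇒ G ⊥ N | ∅.

Yes — G ⊥ N | ∅.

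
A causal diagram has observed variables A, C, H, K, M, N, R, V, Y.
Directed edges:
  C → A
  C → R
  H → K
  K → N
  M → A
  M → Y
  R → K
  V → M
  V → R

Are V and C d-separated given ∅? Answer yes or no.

Bayes-Ball from V | ∅ reaches {A,K,M,N,R,Y}.
C ∉ reach(V|∅) ⇒ V ⊥ C | ∅.

Yes — V ⊥ C | ∅.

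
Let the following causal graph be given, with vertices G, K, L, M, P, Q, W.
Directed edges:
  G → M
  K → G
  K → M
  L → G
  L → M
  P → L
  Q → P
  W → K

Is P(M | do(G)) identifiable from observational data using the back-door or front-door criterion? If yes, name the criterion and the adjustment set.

desc(G)\{G}={M}; candidates ⊆ {K,L,P,Q,W}.
size 0: {}; under {} G still reaches {K,L,M,P,Q,W} ∋ M.
size 1: {K}, {L}, {P} …(+2); under {K} G still reaches {L,M,P,Q} ∋ M.
{K,L}: G⊥M given {K,L} in G with G→· removed — back-door holds.
P(M|do(G)) = Σ_{K,L} P(M|G,K,L)·P(K,L).

P(M|do(G)): backdoor, adjust for {K, L}.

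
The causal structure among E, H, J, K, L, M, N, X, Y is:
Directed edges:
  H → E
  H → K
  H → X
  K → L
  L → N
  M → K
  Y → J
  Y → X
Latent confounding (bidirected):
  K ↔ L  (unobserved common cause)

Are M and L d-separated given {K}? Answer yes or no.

Bayes-Ball from M | {K} reaches {E,H,L,N,X}.
L ∈ reach(M|{K}) ⇒ M ⊥̸ L | {K}.

No — M and L are d-connected given {K}.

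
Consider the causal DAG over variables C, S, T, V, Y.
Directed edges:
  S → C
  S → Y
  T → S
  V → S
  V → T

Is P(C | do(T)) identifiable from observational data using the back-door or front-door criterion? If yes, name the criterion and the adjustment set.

P(C|do(T)): backdoor, adjust for {V}.

desc(T)\{T}={C,S,Y}; candidates ⊆ {V}.
size 0: {}; under {} T still reaches {C,S,V,Y} ∋ C.
{V}: T⊥C given {V} in G with T→· removed — back-door holds.
P(C|do(T)) = Σ_{V} P(C|T,V)·P(V).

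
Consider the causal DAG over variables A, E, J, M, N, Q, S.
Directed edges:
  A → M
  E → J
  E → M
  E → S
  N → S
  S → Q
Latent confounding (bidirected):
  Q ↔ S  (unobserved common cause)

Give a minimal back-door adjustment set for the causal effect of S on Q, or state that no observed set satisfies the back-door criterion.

S→Q: no observed back-door set.

desc(S)\{S}={Q}; candidates ⊆ {A,E,J,M,N}.
S↔Q: latent back-door arc(s) into S.
size 0: {}; under {} S still reaches {E,J,M,N,Q} ∋ Q.
size 1: {A}, {E}, {J} …(+2); under {A} S still reaches {E,J,M,N,Q} ∋ Q.
size 2: {A,E}, {A,J}, {A,M} …(+7); under {A,E} S still reaches {N,Q} ∋ Q.
S↔Q cannot be blocked by any observed set — no back-door set.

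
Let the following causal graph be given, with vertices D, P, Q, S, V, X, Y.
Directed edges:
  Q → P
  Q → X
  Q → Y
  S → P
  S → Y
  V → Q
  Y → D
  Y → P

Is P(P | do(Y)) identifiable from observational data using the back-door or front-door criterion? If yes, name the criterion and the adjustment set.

desc(Y)\{Y}={D,P}; candidates ⊆ {Q,S,V,X}.
size 0: {}; under {} Y still reaches {P,Q,S,V,X} ∋ P.
size 1: {Q}, {S}, {V} …(+1); under {Q} Y still reaches {P,S} ∋ P.
{Q,S}: Y⊥P given {Q,S} in G with Y→· removed — back-door holds.
P(P|do(Y)) = Σ_{Q,S} P(P|Y,Q,S)·P(Q,S).

P(P|do(Y)): backdoor, adjust for {Q, S}.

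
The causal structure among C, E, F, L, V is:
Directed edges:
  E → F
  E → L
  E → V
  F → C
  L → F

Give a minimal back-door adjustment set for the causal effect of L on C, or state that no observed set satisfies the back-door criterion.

L→C: minimal back-door set {E}.

desc(L)\{L}={C,F}; candidates ⊆ {E,V}.
size 0: {}; under {} L still reaches {C,E,F,V} ∋ C.
{E}: L⊥C given {E} in G with L→· removed — back-door holds.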